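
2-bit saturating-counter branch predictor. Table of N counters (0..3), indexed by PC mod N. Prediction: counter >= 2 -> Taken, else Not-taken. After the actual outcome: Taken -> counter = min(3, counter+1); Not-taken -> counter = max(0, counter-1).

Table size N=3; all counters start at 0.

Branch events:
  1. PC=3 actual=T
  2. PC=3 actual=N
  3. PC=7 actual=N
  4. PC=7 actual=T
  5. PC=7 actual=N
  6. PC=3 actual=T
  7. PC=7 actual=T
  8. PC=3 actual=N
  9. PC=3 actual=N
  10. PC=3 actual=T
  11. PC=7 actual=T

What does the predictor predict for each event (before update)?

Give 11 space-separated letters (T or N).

Answer: N N N N N N N N N N N

Derivation:
Ev 1: PC=3 idx=0 pred=N actual=T -> ctr[0]=1
Ev 2: PC=3 idx=0 pred=N actual=N -> ctr[0]=0
Ev 3: PC=7 idx=1 pred=N actual=N -> ctr[1]=0
Ev 4: PC=7 idx=1 pred=N actual=T -> ctr[1]=1
Ev 5: PC=7 idx=1 pred=N actual=N -> ctr[1]=0
Ev 6: PC=3 idx=0 pred=N actual=T -> ctr[0]=1
Ev 7: PC=7 idx=1 pred=N actual=T -> ctr[1]=1
Ev 8: PC=3 idx=0 pred=N actual=N -> ctr[0]=0
Ev 9: PC=3 idx=0 pred=N actual=N -> ctr[0]=0
Ev 10: PC=3 idx=0 pred=N actual=T -> ctr[0]=1
Ev 11: PC=7 idx=1 pred=N actual=T -> ctr[1]=2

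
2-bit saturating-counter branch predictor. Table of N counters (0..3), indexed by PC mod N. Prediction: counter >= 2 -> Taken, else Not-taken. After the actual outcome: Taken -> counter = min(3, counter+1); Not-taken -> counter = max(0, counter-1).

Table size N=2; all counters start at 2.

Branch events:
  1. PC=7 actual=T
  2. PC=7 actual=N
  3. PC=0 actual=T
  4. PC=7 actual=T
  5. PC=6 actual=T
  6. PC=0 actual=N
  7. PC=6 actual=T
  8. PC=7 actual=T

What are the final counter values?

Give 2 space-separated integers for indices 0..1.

Ev 1: PC=7 idx=1 pred=T actual=T -> ctr[1]=3
Ev 2: PC=7 idx=1 pred=T actual=N -> ctr[1]=2
Ev 3: PC=0 idx=0 pred=T actual=T -> ctr[0]=3
Ev 4: PC=7 idx=1 pred=T actual=T -> ctr[1]=3
Ev 5: PC=6 idx=0 pred=T actual=T -> ctr[0]=3
Ev 6: PC=0 idx=0 pred=T actual=N -> ctr[0]=2
Ev 7: PC=6 idx=0 pred=T actual=T -> ctr[0]=3
Ev 8: PC=7 idx=1 pred=T actual=T -> ctr[1]=3

Answer: 3 3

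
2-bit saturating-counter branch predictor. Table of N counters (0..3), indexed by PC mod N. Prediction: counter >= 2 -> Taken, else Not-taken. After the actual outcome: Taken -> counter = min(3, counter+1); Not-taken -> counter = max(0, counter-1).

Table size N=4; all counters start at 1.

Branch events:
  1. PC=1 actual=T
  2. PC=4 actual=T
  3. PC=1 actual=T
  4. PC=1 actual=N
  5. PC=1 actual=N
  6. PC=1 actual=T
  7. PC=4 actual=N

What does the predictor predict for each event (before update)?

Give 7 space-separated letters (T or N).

Ev 1: PC=1 idx=1 pred=N actual=T -> ctr[1]=2
Ev 2: PC=4 idx=0 pred=N actual=T -> ctr[0]=2
Ev 3: PC=1 idx=1 pred=T actual=T -> ctr[1]=3
Ev 4: PC=1 idx=1 pred=T actual=N -> ctr[1]=2
Ev 5: PC=1 idx=1 pred=T actual=N -> ctr[1]=1
Ev 6: PC=1 idx=1 pred=N actual=T -> ctr[1]=2
Ev 7: PC=4 idx=0 pred=T actual=N -> ctr[0]=1

Answer: N N T T T N T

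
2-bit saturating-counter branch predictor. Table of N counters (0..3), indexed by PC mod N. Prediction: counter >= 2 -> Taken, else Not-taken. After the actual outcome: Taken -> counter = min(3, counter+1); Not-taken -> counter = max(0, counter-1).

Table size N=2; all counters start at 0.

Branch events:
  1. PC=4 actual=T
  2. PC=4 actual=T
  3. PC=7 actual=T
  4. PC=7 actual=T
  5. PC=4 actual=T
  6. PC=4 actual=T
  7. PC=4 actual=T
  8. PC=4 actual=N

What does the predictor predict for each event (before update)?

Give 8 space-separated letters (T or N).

Answer: N N N N T T T T

Derivation:
Ev 1: PC=4 idx=0 pred=N actual=T -> ctr[0]=1
Ev 2: PC=4 idx=0 pred=N actual=T -> ctr[0]=2
Ev 3: PC=7 idx=1 pred=N actual=T -> ctr[1]=1
Ev 4: PC=7 idx=1 pred=N actual=T -> ctr[1]=2
Ev 5: PC=4 idx=0 pred=T actual=T -> ctr[0]=3
Ev 6: PC=4 idx=0 pred=T actual=T -> ctr[0]=3
Ev 7: PC=4 idx=0 pred=T actual=T -> ctr[0]=3
Ev 8: PC=4 idx=0 pred=T actual=N -> ctr[0]=2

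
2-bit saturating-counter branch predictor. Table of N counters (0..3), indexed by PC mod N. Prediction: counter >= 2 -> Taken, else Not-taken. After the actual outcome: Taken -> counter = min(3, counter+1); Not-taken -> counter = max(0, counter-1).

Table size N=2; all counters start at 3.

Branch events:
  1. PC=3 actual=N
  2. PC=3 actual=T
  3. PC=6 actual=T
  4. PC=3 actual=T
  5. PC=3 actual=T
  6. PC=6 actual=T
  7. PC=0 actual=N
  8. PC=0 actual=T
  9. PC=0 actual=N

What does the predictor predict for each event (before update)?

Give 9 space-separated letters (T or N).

Ev 1: PC=3 idx=1 pred=T actual=N -> ctr[1]=2
Ev 2: PC=3 idx=1 pred=T actual=T -> ctr[1]=3
Ev 3: PC=6 idx=0 pred=T actual=T -> ctr[0]=3
Ev 4: PC=3 idx=1 pred=T actual=T -> ctr[1]=3
Ev 5: PC=3 idx=1 pred=T actual=T -> ctr[1]=3
Ev 6: PC=6 idx=0 pred=T actual=T -> ctr[0]=3
Ev 7: PC=0 idx=0 pred=T actual=N -> ctr[0]=2
Ev 8: PC=0 idx=0 pred=T actual=T -> ctr[0]=3
Ev 9: PC=0 idx=0 pred=T actual=N -> ctr[0]=2

Answer: T T T T T T T T T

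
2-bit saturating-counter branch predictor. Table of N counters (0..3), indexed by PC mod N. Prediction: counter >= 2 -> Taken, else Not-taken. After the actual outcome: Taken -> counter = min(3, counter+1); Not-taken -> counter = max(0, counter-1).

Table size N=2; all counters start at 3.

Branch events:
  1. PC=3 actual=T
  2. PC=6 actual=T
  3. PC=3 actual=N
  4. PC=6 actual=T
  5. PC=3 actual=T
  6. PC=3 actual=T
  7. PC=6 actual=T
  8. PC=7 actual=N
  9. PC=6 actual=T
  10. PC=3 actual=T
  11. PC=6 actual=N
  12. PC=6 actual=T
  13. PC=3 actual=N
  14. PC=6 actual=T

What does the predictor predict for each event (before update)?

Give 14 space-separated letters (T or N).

Ev 1: PC=3 idx=1 pred=T actual=T -> ctr[1]=3
Ev 2: PC=6 idx=0 pred=T actual=T -> ctr[0]=3
Ev 3: PC=3 idx=1 pred=T actual=N -> ctr[1]=2
Ev 4: PC=6 idx=0 pred=T actual=T -> ctr[0]=3
Ev 5: PC=3 idx=1 pred=T actual=T -> ctr[1]=3
Ev 6: PC=3 idx=1 pred=T actual=T -> ctr[1]=3
Ev 7: PC=6 idx=0 pred=T actual=T -> ctr[0]=3
Ev 8: PC=7 idx=1 pred=T actual=N -> ctr[1]=2
Ev 9: PC=6 idx=0 pred=T actual=T -> ctr[0]=3
Ev 10: PC=3 idx=1 pred=T actual=T -> ctr[1]=3
Ev 11: PC=6 idx=0 pred=T actual=N -> ctr[0]=2
Ev 12: PC=6 idx=0 pred=T actual=T -> ctr[0]=3
Ev 13: PC=3 idx=1 pred=T actual=N -> ctr[1]=2
Ev 14: PC=6 idx=0 pred=T actual=T -> ctr[0]=3

Answer: T T T T T T T T T T T T T T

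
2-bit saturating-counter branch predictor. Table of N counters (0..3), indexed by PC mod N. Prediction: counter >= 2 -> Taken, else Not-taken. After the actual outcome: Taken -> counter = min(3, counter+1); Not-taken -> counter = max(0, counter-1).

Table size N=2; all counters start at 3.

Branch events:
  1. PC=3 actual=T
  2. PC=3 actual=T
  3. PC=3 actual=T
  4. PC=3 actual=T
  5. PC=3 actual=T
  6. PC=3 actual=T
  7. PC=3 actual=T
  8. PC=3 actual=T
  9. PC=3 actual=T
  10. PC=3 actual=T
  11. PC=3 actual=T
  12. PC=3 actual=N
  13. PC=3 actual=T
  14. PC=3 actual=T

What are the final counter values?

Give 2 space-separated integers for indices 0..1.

Ev 1: PC=3 idx=1 pred=T actual=T -> ctr[1]=3
Ev 2: PC=3 idx=1 pred=T actual=T -> ctr[1]=3
Ev 3: PC=3 idx=1 pred=T actual=T -> ctr[1]=3
Ev 4: PC=3 idx=1 pred=T actual=T -> ctr[1]=3
Ev 5: PC=3 idx=1 pred=T actual=T -> ctr[1]=3
Ev 6: PC=3 idx=1 pred=T actual=T -> ctr[1]=3
Ev 7: PC=3 idx=1 pred=T actual=T -> ctr[1]=3
Ev 8: PC=3 idx=1 pred=T actual=T -> ctr[1]=3
Ev 9: PC=3 idx=1 pred=T actual=T -> ctr[1]=3
Ev 10: PC=3 idx=1 pred=T actual=T -> ctr[1]=3
Ev 11: PC=3 idx=1 pred=T actual=T -> ctr[1]=3
Ev 12: PC=3 idx=1 pred=T actual=N -> ctr[1]=2
Ev 13: PC=3 idx=1 pred=T actual=T -> ctr[1]=3
Ev 14: PC=3 idx=1 pred=T actual=T -> ctr[1]=3

Answer: 3 3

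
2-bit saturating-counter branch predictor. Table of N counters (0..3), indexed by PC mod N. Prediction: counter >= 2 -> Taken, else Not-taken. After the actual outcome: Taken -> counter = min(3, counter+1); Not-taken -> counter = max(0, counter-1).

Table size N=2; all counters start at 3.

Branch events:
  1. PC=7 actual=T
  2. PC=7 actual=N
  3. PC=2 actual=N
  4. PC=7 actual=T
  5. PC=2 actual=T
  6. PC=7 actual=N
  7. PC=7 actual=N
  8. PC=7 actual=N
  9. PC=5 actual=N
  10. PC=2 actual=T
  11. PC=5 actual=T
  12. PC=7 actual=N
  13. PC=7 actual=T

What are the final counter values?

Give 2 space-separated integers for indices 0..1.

Answer: 3 1

Derivation:
Ev 1: PC=7 idx=1 pred=T actual=T -> ctr[1]=3
Ev 2: PC=7 idx=1 pred=T actual=N -> ctr[1]=2
Ev 3: PC=2 idx=0 pred=T actual=N -> ctr[0]=2
Ev 4: PC=7 idx=1 pred=T actual=T -> ctr[1]=3
Ev 5: PC=2 idx=0 pred=T actual=T -> ctr[0]=3
Ev 6: PC=7 idx=1 pred=T actual=N -> ctr[1]=2
Ev 7: PC=7 idx=1 pred=T actual=N -> ctr[1]=1
Ev 8: PC=7 idx=1 pred=N actual=N -> ctr[1]=0
Ev 9: PC=5 idx=1 pred=N actual=N -> ctr[1]=0
Ev 10: PC=2 idx=0 pred=T actual=T -> ctr[0]=3
Ev 11: PC=5 idx=1 pred=N actual=T -> ctr[1]=1
Ev 12: PC=7 idx=1 pred=N actual=N -> ctr[1]=0
Ev 13: PC=7 idx=1 pred=N actual=T -> ctr[1]=1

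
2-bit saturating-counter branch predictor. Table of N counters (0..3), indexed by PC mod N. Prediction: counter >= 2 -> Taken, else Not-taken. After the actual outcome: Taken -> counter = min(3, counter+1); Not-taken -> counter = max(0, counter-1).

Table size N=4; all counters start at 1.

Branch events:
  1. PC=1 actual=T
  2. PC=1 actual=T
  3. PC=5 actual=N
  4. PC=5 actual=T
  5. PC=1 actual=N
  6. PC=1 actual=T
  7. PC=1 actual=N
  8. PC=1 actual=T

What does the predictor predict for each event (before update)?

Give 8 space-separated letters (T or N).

Ev 1: PC=1 idx=1 pred=N actual=T -> ctr[1]=2
Ev 2: PC=1 idx=1 pred=T actual=T -> ctr[1]=3
Ev 3: PC=5 idx=1 pred=T actual=N -> ctr[1]=2
Ev 4: PC=5 idx=1 pred=T actual=T -> ctr[1]=3
Ev 5: PC=1 idx=1 pred=T actual=N -> ctr[1]=2
Ev 6: PC=1 idx=1 pred=T actual=T -> ctr[1]=3
Ev 7: PC=1 idx=1 pred=T actual=N -> ctr[1]=2
Ev 8: PC=1 idx=1 pred=T actual=T -> ctr[1]=3

Answer: N T T T T T T T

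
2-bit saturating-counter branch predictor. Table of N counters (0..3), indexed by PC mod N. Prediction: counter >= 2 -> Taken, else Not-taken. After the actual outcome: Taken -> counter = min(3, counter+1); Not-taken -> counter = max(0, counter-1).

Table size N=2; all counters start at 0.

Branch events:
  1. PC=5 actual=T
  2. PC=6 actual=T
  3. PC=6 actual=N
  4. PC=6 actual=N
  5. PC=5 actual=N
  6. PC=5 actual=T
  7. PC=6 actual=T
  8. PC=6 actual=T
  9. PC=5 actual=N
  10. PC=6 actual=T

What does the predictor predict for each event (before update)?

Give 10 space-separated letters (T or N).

Ev 1: PC=5 idx=1 pred=N actual=T -> ctr[1]=1
Ev 2: PC=6 idx=0 pred=N actual=T -> ctr[0]=1
Ev 3: PC=6 idx=0 pred=N actual=N -> ctr[0]=0
Ev 4: PC=6 idx=0 pred=N actual=N -> ctr[0]=0
Ev 5: PC=5 idx=1 pred=N actual=N -> ctr[1]=0
Ev 6: PC=5 idx=1 pred=N actual=T -> ctr[1]=1
Ev 7: PC=6 idx=0 pred=N actual=T -> ctr[0]=1
Ev 8: PC=6 idx=0 pred=N actual=T -> ctr[0]=2
Ev 9: PC=5 idx=1 pred=N actual=N -> ctr[1]=0
Ev 10: PC=6 idx=0 pred=T actual=T -> ctr[0]=3

Answer: N N N N N N N N N T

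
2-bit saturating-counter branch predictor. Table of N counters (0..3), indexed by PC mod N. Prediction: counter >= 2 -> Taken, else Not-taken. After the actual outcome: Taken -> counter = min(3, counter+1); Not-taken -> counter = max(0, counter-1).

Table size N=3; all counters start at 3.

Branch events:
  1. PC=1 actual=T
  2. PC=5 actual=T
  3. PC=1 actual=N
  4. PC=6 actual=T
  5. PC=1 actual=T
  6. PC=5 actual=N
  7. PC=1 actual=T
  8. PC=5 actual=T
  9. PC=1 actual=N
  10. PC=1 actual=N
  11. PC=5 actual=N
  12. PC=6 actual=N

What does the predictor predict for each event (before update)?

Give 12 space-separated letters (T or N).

Answer: T T T T T T T T T T T T

Derivation:
Ev 1: PC=1 idx=1 pred=T actual=T -> ctr[1]=3
Ev 2: PC=5 idx=2 pred=T actual=T -> ctr[2]=3
Ev 3: PC=1 idx=1 pred=T actual=N -> ctr[1]=2
Ev 4: PC=6 idx=0 pred=T actual=T -> ctr[0]=3
Ev 5: PC=1 idx=1 pred=T actual=T -> ctr[1]=3
Ev 6: PC=5 idx=2 pred=T actual=N -> ctr[2]=2
Ev 7: PC=1 idx=1 pred=T actual=T -> ctr[1]=3
Ev 8: PC=5 idx=2 pred=T actual=T -> ctr[2]=3
Ev 9: PC=1 idx=1 pred=T actual=N -> ctr[1]=2
Ev 10: PC=1 idx=1 pred=T actual=N -> ctr[1]=1
Ev 11: PC=5 idx=2 pred=T actual=N -> ctr[2]=2
Ev 12: PC=6 idx=0 pred=T actual=N -> ctr[0]=2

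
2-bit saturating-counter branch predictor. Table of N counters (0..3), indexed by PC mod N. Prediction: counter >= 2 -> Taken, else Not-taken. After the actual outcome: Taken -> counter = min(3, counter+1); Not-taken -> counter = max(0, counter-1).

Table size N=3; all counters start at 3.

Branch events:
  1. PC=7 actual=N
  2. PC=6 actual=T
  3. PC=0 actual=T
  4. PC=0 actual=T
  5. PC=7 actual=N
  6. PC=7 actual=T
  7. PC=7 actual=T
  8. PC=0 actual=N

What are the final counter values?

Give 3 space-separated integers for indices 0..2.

Ev 1: PC=7 idx=1 pred=T actual=N -> ctr[1]=2
Ev 2: PC=6 idx=0 pred=T actual=T -> ctr[0]=3
Ev 3: PC=0 idx=0 pred=T actual=T -> ctr[0]=3
Ev 4: PC=0 idx=0 pred=T actual=T -> ctr[0]=3
Ev 5: PC=7 idx=1 pred=T actual=N -> ctr[1]=1
Ev 6: PC=7 idx=1 pred=N actual=T -> ctr[1]=2
Ev 7: PC=7 idx=1 pred=T actual=T -> ctr[1]=3
Ev 8: PC=0 idx=0 pred=T actual=N -> ctr[0]=2

Answer: 2 3 3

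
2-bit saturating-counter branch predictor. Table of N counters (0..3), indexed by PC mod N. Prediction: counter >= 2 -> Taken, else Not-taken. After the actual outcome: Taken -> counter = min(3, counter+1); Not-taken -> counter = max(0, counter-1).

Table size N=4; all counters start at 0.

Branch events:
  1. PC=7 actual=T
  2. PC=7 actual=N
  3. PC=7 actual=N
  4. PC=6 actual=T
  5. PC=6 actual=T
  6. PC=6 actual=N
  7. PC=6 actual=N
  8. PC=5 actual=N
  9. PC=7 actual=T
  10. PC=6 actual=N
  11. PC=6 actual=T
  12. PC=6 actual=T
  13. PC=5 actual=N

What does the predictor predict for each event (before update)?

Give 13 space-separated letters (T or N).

Ev 1: PC=7 idx=3 pred=N actual=T -> ctr[3]=1
Ev 2: PC=7 idx=3 pred=N actual=N -> ctr[3]=0
Ev 3: PC=7 idx=3 pred=N actual=N -> ctr[3]=0
Ev 4: PC=6 idx=2 pred=N actual=T -> ctr[2]=1
Ev 5: PC=6 idx=2 pred=N actual=T -> ctr[2]=2
Ev 6: PC=6 idx=2 pred=T actual=N -> ctr[2]=1
Ev 7: PC=6 idx=2 pred=N actual=N -> ctr[2]=0
Ev 8: PC=5 idx=1 pred=N actual=N -> ctr[1]=0
Ev 9: PC=7 idx=3 pred=N actual=T -> ctr[3]=1
Ev 10: PC=6 idx=2 pred=N actual=N -> ctr[2]=0
Ev 11: PC=6 idx=2 pred=N actual=T -> ctr[2]=1
Ev 12: PC=6 idx=2 pred=N actual=T -> ctr[2]=2
Ev 13: PC=5 idx=1 pred=N actual=N -> ctr[1]=0

Answer: N N N N N T N N N N N N N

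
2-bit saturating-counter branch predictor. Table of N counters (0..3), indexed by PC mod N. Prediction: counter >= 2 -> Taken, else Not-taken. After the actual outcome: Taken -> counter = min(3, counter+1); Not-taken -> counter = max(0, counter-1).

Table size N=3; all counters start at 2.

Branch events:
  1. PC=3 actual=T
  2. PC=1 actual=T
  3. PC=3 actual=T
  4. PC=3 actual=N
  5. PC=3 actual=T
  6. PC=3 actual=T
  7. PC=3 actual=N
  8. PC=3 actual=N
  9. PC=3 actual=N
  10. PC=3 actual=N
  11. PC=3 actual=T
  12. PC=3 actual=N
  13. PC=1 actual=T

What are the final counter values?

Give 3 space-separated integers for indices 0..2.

Ev 1: PC=3 idx=0 pred=T actual=T -> ctr[0]=3
Ev 2: PC=1 idx=1 pred=T actual=T -> ctr[1]=3
Ev 3: PC=3 idx=0 pred=T actual=T -> ctr[0]=3
Ev 4: PC=3 idx=0 pred=T actual=N -> ctr[0]=2
Ev 5: PC=3 idx=0 pred=T actual=T -> ctr[0]=3
Ev 6: PC=3 idx=0 pred=T actual=T -> ctr[0]=3
Ev 7: PC=3 idx=0 pred=T actual=N -> ctr[0]=2
Ev 8: PC=3 idx=0 pred=T actual=N -> ctr[0]=1
Ev 9: PC=3 idx=0 pred=N actual=N -> ctr[0]=0
Ev 10: PC=3 idx=0 pred=N actual=N -> ctr[0]=0
Ev 11: PC=3 idx=0 pred=N actual=T -> ctr[0]=1
Ev 12: PC=3 idx=0 pred=N actual=N -> ctr[0]=0
Ev 13: PC=1 idx=1 pred=T actual=T -> ctr[1]=3

Answer: 0 3 2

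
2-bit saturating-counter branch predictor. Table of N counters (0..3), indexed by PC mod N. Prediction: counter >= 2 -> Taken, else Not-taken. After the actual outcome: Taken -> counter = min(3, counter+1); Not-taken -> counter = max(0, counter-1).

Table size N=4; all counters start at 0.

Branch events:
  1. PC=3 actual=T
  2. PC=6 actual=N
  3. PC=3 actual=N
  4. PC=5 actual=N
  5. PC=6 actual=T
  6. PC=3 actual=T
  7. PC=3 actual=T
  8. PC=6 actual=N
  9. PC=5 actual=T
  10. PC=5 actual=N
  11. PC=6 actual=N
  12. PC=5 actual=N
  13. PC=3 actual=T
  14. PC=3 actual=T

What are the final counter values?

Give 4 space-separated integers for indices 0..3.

Ev 1: PC=3 idx=3 pred=N actual=T -> ctr[3]=1
Ev 2: PC=6 idx=2 pred=N actual=N -> ctr[2]=0
Ev 3: PC=3 idx=3 pred=N actual=N -> ctr[3]=0
Ev 4: PC=5 idx=1 pred=N actual=N -> ctr[1]=0
Ev 5: PC=6 idx=2 pred=N actual=T -> ctr[2]=1
Ev 6: PC=3 idx=3 pred=N actual=T -> ctr[3]=1
Ev 7: PC=3 idx=3 pred=N actual=T -> ctr[3]=2
Ev 8: PC=6 idx=2 pred=N actual=N -> ctr[2]=0
Ev 9: PC=5 idx=1 pred=N actual=T -> ctr[1]=1
Ev 10: PC=5 idx=1 pred=N actual=N -> ctr[1]=0
Ev 11: PC=6 idx=2 pred=N actual=N -> ctr[2]=0
Ev 12: PC=5 idx=1 pred=N actual=N -> ctr[1]=0
Ev 13: PC=3 idx=3 pred=T actual=T -> ctr[3]=3
Ev 14: PC=3 idx=3 pred=T actual=T -> ctr[3]=3

Answer: 0 0 0 3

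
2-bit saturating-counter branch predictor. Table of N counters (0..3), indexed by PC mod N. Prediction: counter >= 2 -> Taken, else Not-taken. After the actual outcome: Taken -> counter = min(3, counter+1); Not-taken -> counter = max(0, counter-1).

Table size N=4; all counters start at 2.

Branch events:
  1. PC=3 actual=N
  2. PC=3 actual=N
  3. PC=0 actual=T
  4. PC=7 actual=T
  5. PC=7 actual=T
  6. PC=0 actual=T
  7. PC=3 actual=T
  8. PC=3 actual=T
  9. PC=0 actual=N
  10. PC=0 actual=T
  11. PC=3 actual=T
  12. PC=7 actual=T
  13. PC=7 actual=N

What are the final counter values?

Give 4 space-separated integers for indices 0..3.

Answer: 3 2 2 2

Derivation:
Ev 1: PC=3 idx=3 pred=T actual=N -> ctr[3]=1
Ev 2: PC=3 idx=3 pred=N actual=N -> ctr[3]=0
Ev 3: PC=0 idx=0 pred=T actual=T -> ctr[0]=3
Ev 4: PC=7 idx=3 pred=N actual=T -> ctr[3]=1
Ev 5: PC=7 idx=3 pred=N actual=T -> ctr[3]=2
Ev 6: PC=0 idx=0 pred=T actual=T -> ctr[0]=3
Ev 7: PC=3 idx=3 pred=T actual=T -> ctr[3]=3
Ev 8: PC=3 idx=3 pred=T actual=T -> ctr[3]=3
Ev 9: PC=0 idx=0 pred=T actual=N -> ctr[0]=2
Ev 10: PC=0 idx=0 pred=T actual=T -> ctr[0]=3
Ev 11: PC=3 idx=3 pred=T actual=T -> ctr[3]=3
Ev 12: PC=7 idx=3 pred=T actual=T -> ctr[3]=3
Ev 13: PC=7 idx=3 pred=T actual=N -> ctr[3]=2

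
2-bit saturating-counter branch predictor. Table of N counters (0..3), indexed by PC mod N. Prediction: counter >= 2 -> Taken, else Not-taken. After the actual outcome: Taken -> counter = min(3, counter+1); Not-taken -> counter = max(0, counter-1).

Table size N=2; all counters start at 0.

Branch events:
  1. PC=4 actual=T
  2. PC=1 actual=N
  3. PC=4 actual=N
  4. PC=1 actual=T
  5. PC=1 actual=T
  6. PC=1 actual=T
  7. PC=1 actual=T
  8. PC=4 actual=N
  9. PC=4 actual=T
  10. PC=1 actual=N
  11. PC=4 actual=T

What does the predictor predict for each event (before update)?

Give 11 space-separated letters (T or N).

Ev 1: PC=4 idx=0 pred=N actual=T -> ctr[0]=1
Ev 2: PC=1 idx=1 pred=N actual=N -> ctr[1]=0
Ev 3: PC=4 idx=0 pred=N actual=N -> ctr[0]=0
Ev 4: PC=1 idx=1 pred=N actual=T -> ctr[1]=1
Ev 5: PC=1 idx=1 pred=N actual=T -> ctr[1]=2
Ev 6: PC=1 idx=1 pred=T actual=T -> ctr[1]=3
Ev 7: PC=1 idx=1 pred=T actual=T -> ctr[1]=3
Ev 8: PC=4 idx=0 pred=N actual=N -> ctr[0]=0
Ev 9: PC=4 idx=0 pred=N actual=T -> ctr[0]=1
Ev 10: PC=1 idx=1 pred=T actual=N -> ctr[1]=2
Ev 11: PC=4 idx=0 pred=N actual=T -> ctr[0]=2

Answer: N N N N N T T N N T N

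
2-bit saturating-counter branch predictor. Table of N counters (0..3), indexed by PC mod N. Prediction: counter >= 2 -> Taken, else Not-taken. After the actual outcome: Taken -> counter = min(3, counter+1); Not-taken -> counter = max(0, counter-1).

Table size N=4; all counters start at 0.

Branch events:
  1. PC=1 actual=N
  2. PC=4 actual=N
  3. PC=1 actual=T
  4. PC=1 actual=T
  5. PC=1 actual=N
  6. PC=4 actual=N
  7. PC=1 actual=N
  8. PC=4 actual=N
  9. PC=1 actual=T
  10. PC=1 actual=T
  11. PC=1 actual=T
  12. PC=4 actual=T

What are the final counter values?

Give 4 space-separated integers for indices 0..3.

Ev 1: PC=1 idx=1 pred=N actual=N -> ctr[1]=0
Ev 2: PC=4 idx=0 pred=N actual=N -> ctr[0]=0
Ev 3: PC=1 idx=1 pred=N actual=T -> ctr[1]=1
Ev 4: PC=1 idx=1 pred=N actual=T -> ctr[1]=2
Ev 5: PC=1 idx=1 pred=T actual=N -> ctr[1]=1
Ev 6: PC=4 idx=0 pred=N actual=N -> ctr[0]=0
Ev 7: PC=1 idx=1 pred=N actual=N -> ctr[1]=0
Ev 8: PC=4 idx=0 pred=N actual=N -> ctr[0]=0
Ev 9: PC=1 idx=1 pred=N actual=T -> ctr[1]=1
Ev 10: PC=1 idx=1 pred=N actual=T -> ctr[1]=2
Ev 11: PC=1 idx=1 pred=T actual=T -> ctr[1]=3
Ev 12: PC=4 idx=0 pred=N actual=T -> ctr[0]=1

Answer: 1 3 0 0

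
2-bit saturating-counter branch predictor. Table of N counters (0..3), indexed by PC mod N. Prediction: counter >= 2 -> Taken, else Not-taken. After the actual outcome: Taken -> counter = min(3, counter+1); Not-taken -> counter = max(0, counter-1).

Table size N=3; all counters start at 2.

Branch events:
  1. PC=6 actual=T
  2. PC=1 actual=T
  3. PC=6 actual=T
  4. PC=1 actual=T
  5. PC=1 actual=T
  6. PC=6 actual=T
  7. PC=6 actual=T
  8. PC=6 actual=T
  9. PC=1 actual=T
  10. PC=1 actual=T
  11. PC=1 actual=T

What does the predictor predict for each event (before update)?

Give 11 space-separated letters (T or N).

Ev 1: PC=6 idx=0 pred=T actual=T -> ctr[0]=3
Ev 2: PC=1 idx=1 pred=T actual=T -> ctr[1]=3
Ev 3: PC=6 idx=0 pred=T actual=T -> ctr[0]=3
Ev 4: PC=1 idx=1 pred=T actual=T -> ctr[1]=3
Ev 5: PC=1 idx=1 pred=T actual=T -> ctr[1]=3
Ev 6: PC=6 idx=0 pred=T actual=T -> ctr[0]=3
Ev 7: PC=6 idx=0 pred=T actual=T -> ctr[0]=3
Ev 8: PC=6 idx=0 pred=T actual=T -> ctr[0]=3
Ev 9: PC=1 idx=1 pred=T actual=T -> ctr[1]=3
Ev 10: PC=1 idx=1 pred=T actual=T -> ctr[1]=3
Ev 11: PC=1 idx=1 pred=T actual=T -> ctr[1]=3

Answer: T T T T T T T T T T T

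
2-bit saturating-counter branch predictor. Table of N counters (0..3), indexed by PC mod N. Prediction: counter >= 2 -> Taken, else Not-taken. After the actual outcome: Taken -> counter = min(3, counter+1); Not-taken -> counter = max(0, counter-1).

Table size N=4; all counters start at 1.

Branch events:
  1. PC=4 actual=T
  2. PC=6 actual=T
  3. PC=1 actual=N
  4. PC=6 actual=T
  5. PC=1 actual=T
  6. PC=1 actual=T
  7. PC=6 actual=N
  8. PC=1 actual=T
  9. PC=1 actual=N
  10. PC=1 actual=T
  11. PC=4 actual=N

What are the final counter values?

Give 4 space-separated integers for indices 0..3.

Ev 1: PC=4 idx=0 pred=N actual=T -> ctr[0]=2
Ev 2: PC=6 idx=2 pred=N actual=T -> ctr[2]=2
Ev 3: PC=1 idx=1 pred=N actual=N -> ctr[1]=0
Ev 4: PC=6 idx=2 pred=T actual=T -> ctr[2]=3
Ev 5: PC=1 idx=1 pred=N actual=T -> ctr[1]=1
Ev 6: PC=1 idx=1 pred=N actual=T -> ctr[1]=2
Ev 7: PC=6 idx=2 pred=T actual=N -> ctr[2]=2
Ev 8: PC=1 idx=1 pred=T actual=T -> ctr[1]=3
Ev 9: PC=1 idx=1 pred=T actual=N -> ctr[1]=2
Ev 10: PC=1 idx=1 pred=T actual=T -> ctr[1]=3
Ev 11: PC=4 idx=0 pred=T actual=N -> ctr[0]=1

Answer: 1 3 2 1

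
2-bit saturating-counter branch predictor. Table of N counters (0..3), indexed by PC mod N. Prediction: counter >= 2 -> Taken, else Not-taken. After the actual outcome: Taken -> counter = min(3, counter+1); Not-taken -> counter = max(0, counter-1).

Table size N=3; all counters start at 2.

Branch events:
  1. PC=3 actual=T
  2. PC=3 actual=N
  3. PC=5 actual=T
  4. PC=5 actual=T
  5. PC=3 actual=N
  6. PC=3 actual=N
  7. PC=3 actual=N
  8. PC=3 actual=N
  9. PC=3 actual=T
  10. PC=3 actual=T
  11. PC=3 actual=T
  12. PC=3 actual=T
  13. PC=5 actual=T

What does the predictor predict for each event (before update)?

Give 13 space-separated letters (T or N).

Answer: T T T T T N N N N N T T T

Derivation:
Ev 1: PC=3 idx=0 pred=T actual=T -> ctr[0]=3
Ev 2: PC=3 idx=0 pred=T actual=N -> ctr[0]=2
Ev 3: PC=5 idx=2 pred=T actual=T -> ctr[2]=3
Ev 4: PC=5 idx=2 pred=T actual=T -> ctr[2]=3
Ev 5: PC=3 idx=0 pred=T actual=N -> ctr[0]=1
Ev 6: PC=3 idx=0 pred=N actual=N -> ctr[0]=0
Ev 7: PC=3 idx=0 pred=N actual=N -> ctr[0]=0
Ev 8: PC=3 idx=0 pred=N actual=N -> ctr[0]=0
Ev 9: PC=3 idx=0 pred=N actual=T -> ctr[0]=1
Ev 10: PC=3 idx=0 pred=N actual=T -> ctr[0]=2
Ev 11: PC=3 idx=0 pred=T actual=T -> ctr[0]=3
Ev 12: PC=3 idx=0 pred=T actual=T -> ctr[0]=3
Ev 13: PC=5 idx=2 pred=T actual=T -> ctr[2]=3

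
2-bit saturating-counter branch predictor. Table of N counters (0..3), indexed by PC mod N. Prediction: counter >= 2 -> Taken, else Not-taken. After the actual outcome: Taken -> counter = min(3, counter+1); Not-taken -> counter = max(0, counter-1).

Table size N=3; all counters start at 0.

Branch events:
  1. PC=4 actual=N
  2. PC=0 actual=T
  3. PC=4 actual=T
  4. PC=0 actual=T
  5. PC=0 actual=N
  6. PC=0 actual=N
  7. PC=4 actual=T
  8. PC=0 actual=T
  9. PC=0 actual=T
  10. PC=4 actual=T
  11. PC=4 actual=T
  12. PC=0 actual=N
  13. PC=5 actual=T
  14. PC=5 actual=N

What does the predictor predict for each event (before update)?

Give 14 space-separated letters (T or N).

Answer: N N N N T N N N N T T T N N

Derivation:
Ev 1: PC=4 idx=1 pred=N actual=N -> ctr[1]=0
Ev 2: PC=0 idx=0 pred=N actual=T -> ctr[0]=1
Ev 3: PC=4 idx=1 pred=N actual=T -> ctr[1]=1
Ev 4: PC=0 idx=0 pred=N actual=T -> ctr[0]=2
Ev 5: PC=0 idx=0 pred=T actual=N -> ctr[0]=1
Ev 6: PC=0 idx=0 pred=N actual=N -> ctr[0]=0
Ev 7: PC=4 idx=1 pred=N actual=T -> ctr[1]=2
Ev 8: PC=0 idx=0 pred=N actual=T -> ctr[0]=1
Ev 9: PC=0 idx=0 pred=N actual=T -> ctr[0]=2
Ev 10: PC=4 idx=1 pred=T actual=T -> ctr[1]=3
Ev 11: PC=4 idx=1 pred=T actual=T -> ctr[1]=3
Ev 12: PC=0 idx=0 pred=T actual=N -> ctr[0]=1
Ev 13: PC=5 idx=2 pred=N actual=T -> ctr[2]=1
Ev 14: PC=5 idx=2 pred=N actual=N -> ctr[2]=0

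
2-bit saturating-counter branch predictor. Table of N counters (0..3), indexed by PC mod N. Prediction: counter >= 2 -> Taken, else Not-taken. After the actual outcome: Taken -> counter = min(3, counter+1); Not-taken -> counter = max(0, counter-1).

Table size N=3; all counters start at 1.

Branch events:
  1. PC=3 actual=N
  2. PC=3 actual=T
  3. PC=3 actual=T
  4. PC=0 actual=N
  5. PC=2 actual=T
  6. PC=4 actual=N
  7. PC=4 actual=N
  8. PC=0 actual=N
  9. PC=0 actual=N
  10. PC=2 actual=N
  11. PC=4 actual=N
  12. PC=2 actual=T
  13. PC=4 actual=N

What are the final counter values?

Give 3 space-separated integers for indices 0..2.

Ev 1: PC=3 idx=0 pred=N actual=N -> ctr[0]=0
Ev 2: PC=3 idx=0 pred=N actual=T -> ctr[0]=1
Ev 3: PC=3 idx=0 pred=N actual=T -> ctr[0]=2
Ev 4: PC=0 idx=0 pred=T actual=N -> ctr[0]=1
Ev 5: PC=2 idx=2 pred=N actual=T -> ctr[2]=2
Ev 6: PC=4 idx=1 pred=N actual=N -> ctr[1]=0
Ev 7: PC=4 idx=1 pred=N actual=N -> ctr[1]=0
Ev 8: PC=0 idx=0 pred=N actual=N -> ctr[0]=0
Ev 9: PC=0 idx=0 pred=N actual=N -> ctr[0]=0
Ev 10: PC=2 idx=2 pred=T actual=N -> ctr[2]=1
Ev 11: PC=4 idx=1 pred=N actual=N -> ctr[1]=0
Ev 12: PC=2 idx=2 pred=N actual=T -> ctr[2]=2
Ev 13: PC=4 idx=1 pred=N actual=N -> ctr[1]=0

Answer: 0 0 2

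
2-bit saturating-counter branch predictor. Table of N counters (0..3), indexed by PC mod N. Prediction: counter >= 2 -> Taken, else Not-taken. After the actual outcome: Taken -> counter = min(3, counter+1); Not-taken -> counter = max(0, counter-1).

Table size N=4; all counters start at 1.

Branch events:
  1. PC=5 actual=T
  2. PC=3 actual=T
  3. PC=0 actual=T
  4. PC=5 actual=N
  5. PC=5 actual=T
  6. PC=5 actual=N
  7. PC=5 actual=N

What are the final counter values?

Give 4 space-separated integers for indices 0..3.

Answer: 2 0 1 2

Derivation:
Ev 1: PC=5 idx=1 pred=N actual=T -> ctr[1]=2
Ev 2: PC=3 idx=3 pred=N actual=T -> ctr[3]=2
Ev 3: PC=0 idx=0 pred=N actual=T -> ctr[0]=2
Ev 4: PC=5 idx=1 pred=T actual=N -> ctr[1]=1
Ev 5: PC=5 idx=1 pred=N actual=T -> ctr[1]=2
Ev 6: PC=5 idx=1 pred=T actual=N -> ctr[1]=1
Ev 7: PC=5 idx=1 pred=N actual=N -> ctr[1]=0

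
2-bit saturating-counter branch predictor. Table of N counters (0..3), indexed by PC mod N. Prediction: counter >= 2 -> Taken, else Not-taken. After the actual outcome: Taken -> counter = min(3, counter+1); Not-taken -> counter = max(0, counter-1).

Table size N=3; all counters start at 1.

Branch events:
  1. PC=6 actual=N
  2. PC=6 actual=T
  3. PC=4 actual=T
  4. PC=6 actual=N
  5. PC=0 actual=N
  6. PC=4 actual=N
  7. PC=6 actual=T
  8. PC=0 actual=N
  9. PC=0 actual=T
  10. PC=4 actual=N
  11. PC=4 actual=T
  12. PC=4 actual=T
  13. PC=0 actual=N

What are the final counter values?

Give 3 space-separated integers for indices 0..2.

Answer: 0 2 1

Derivation:
Ev 1: PC=6 idx=0 pred=N actual=N -> ctr[0]=0
Ev 2: PC=6 idx=0 pred=N actual=T -> ctr[0]=1
Ev 3: PC=4 idx=1 pred=N actual=T -> ctr[1]=2
Ev 4: PC=6 idx=0 pred=N actual=N -> ctr[0]=0
Ev 5: PC=0 idx=0 pred=N actual=N -> ctr[0]=0
Ev 6: PC=4 idx=1 pred=T actual=N -> ctr[1]=1
Ev 7: PC=6 idx=0 pred=N actual=T -> ctr[0]=1
Ev 8: PC=0 idx=0 pred=N actual=N -> ctr[0]=0
Ev 9: PC=0 idx=0 pred=N actual=T -> ctr[0]=1
Ev 10: PC=4 idx=1 pred=N actual=N -> ctr[1]=0
Ev 11: PC=4 idx=1 pred=N actual=T -> ctr[1]=1
Ev 12: PC=4 idx=1 pred=N actual=T -> ctr[1]=2
Ev 13: PC=0 idx=0 pred=N actual=N -> ctr[0]=0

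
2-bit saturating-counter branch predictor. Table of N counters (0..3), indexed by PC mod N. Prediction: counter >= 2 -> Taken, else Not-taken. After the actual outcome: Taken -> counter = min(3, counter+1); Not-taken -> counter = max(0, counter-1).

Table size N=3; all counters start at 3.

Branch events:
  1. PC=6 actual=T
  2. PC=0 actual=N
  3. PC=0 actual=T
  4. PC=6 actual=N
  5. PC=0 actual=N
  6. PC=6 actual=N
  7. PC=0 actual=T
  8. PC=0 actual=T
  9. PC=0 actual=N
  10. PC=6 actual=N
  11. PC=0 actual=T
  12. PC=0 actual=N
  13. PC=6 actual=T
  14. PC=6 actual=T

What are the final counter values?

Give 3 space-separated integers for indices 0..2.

Ev 1: PC=6 idx=0 pred=T actual=T -> ctr[0]=3
Ev 2: PC=0 idx=0 pred=T actual=N -> ctr[0]=2
Ev 3: PC=0 idx=0 pred=T actual=T -> ctr[0]=3
Ev 4: PC=6 idx=0 pred=T actual=N -> ctr[0]=2
Ev 5: PC=0 idx=0 pred=T actual=N -> ctr[0]=1
Ev 6: PC=6 idx=0 pred=N actual=N -> ctr[0]=0
Ev 7: PC=0 idx=0 pred=N actual=T -> ctr[0]=1
Ev 8: PC=0 idx=0 pred=N actual=T -> ctr[0]=2
Ev 9: PC=0 idx=0 pred=T actual=N -> ctr[0]=1
Ev 10: PC=6 idx=0 pred=N actual=N -> ctr[0]=0
Ev 11: PC=0 idx=0 pred=N actual=T -> ctr[0]=1
Ev 12: PC=0 idx=0 pred=N actual=N -> ctr[0]=0
Ev 13: PC=6 idx=0 pred=N actual=T -> ctr[0]=1
Ev 14: PC=6 idx=0 pred=N actual=T -> ctr[0]=2

Answer: 2 3 3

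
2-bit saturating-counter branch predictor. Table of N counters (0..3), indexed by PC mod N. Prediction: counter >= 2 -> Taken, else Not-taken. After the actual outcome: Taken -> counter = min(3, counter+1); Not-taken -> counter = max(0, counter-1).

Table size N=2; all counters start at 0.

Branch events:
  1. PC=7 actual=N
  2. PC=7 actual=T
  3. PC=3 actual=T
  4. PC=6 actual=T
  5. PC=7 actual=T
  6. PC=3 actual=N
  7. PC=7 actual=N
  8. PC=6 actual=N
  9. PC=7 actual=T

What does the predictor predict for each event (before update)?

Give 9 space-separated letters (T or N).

Ev 1: PC=7 idx=1 pred=N actual=N -> ctr[1]=0
Ev 2: PC=7 idx=1 pred=N actual=T -> ctr[1]=1
Ev 3: PC=3 idx=1 pred=N actual=T -> ctr[1]=2
Ev 4: PC=6 idx=0 pred=N actual=T -> ctr[0]=1
Ev 5: PC=7 idx=1 pred=T actual=T -> ctr[1]=3
Ev 6: PC=3 idx=1 pred=T actual=N -> ctr[1]=2
Ev 7: PC=7 idx=1 pred=T actual=N -> ctr[1]=1
Ev 8: PC=6 idx=0 pred=N actual=N -> ctr[0]=0
Ev 9: PC=7 idx=1 pred=N actual=T -> ctr[1]=2

Answer: N N N N T T T N N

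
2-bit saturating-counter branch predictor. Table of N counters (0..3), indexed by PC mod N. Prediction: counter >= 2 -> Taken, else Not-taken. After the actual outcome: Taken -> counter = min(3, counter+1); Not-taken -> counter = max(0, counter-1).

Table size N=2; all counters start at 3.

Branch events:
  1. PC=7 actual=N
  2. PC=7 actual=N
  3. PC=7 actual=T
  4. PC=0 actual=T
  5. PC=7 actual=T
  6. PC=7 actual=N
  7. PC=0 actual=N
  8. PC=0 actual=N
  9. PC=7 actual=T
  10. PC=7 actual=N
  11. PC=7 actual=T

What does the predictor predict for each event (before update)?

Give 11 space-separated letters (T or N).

Answer: T T N T T T T T T T T

Derivation:
Ev 1: PC=7 idx=1 pred=T actual=N -> ctr[1]=2
Ev 2: PC=7 idx=1 pred=T actual=N -> ctr[1]=1
Ev 3: PC=7 idx=1 pred=N actual=T -> ctr[1]=2
Ev 4: PC=0 idx=0 pred=T actual=T -> ctr[0]=3
Ev 5: PC=7 idx=1 pred=T actual=T -> ctr[1]=3
Ev 6: PC=7 idx=1 pred=T actual=N -> ctr[1]=2
Ev 7: PC=0 idx=0 pred=T actual=N -> ctr[0]=2
Ev 8: PC=0 idx=0 pred=T actual=N -> ctr[0]=1
Ev 9: PC=7 idx=1 pred=T actual=T -> ctr[1]=3
Ev 10: PC=7 idx=1 pred=T actual=N -> ctr[1]=2
Ev 11: PC=7 idx=1 pred=T actual=T -> ctr[1]=3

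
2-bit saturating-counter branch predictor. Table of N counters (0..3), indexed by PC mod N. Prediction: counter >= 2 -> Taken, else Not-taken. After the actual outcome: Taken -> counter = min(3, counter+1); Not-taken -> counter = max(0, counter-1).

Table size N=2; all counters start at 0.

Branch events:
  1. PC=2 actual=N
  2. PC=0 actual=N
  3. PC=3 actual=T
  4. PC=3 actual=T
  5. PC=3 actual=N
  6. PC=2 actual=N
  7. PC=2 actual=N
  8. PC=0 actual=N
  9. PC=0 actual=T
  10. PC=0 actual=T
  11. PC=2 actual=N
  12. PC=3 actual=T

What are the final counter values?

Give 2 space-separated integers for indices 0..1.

Answer: 1 2

Derivation:
Ev 1: PC=2 idx=0 pred=N actual=N -> ctr[0]=0
Ev 2: PC=0 idx=0 pred=N actual=N -> ctr[0]=0
Ev 3: PC=3 idx=1 pred=N actual=T -> ctr[1]=1
Ev 4: PC=3 idx=1 pred=N actual=T -> ctr[1]=2
Ev 5: PC=3 idx=1 pred=T actual=N -> ctr[1]=1
Ev 6: PC=2 idx=0 pred=N actual=N -> ctr[0]=0
Ev 7: PC=2 idx=0 pred=N actual=N -> ctr[0]=0
Ev 8: PC=0 idx=0 pred=N actual=N -> ctr[0]=0
Ev 9: PC=0 idx=0 pred=N actual=T -> ctr[0]=1
Ev 10: PC=0 idx=0 pred=N actual=T -> ctr[0]=2
Ev 11: PC=2 idx=0 pred=T actual=N -> ctr[0]=1
Ev 12: PC=3 idx=1 pred=N actual=T -> ctr[1]=2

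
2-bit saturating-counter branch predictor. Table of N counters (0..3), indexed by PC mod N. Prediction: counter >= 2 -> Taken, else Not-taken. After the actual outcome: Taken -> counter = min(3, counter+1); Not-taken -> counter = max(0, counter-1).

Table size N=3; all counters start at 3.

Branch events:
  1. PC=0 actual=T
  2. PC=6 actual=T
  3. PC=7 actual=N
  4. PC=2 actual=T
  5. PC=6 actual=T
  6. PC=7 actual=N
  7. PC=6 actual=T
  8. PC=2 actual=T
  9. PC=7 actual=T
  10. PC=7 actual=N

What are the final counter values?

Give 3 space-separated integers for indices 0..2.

Ev 1: PC=0 idx=0 pred=T actual=T -> ctr[0]=3
Ev 2: PC=6 idx=0 pred=T actual=T -> ctr[0]=3
Ev 3: PC=7 idx=1 pred=T actual=N -> ctr[1]=2
Ev 4: PC=2 idx=2 pred=T actual=T -> ctr[2]=3
Ev 5: PC=6 idx=0 pred=T actual=T -> ctr[0]=3
Ev 6: PC=7 idx=1 pred=T actual=N -> ctr[1]=1
Ev 7: PC=6 idx=0 pred=T actual=T -> ctr[0]=3
Ev 8: PC=2 idx=2 pred=T actual=T -> ctr[2]=3
Ev 9: PC=7 idx=1 pred=N actual=T -> ctr[1]=2
Ev 10: PC=7 idx=1 pred=T actual=N -> ctr[1]=1

Answer: 3 1 3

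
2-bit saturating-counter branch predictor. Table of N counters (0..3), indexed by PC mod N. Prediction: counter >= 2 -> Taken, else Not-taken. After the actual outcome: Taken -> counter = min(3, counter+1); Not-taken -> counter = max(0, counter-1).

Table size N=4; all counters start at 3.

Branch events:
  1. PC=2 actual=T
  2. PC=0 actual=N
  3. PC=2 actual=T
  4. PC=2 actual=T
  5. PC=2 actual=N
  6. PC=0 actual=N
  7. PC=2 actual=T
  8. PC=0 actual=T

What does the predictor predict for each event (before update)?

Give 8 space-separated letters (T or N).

Answer: T T T T T T T N

Derivation:
Ev 1: PC=2 idx=2 pred=T actual=T -> ctr[2]=3
Ev 2: PC=0 idx=0 pred=T actual=N -> ctr[0]=2
Ev 3: PC=2 idx=2 pred=T actual=T -> ctr[2]=3
Ev 4: PC=2 idx=2 pred=T actual=T -> ctr[2]=3
Ev 5: PC=2 idx=2 pred=T actual=N -> ctr[2]=2
Ev 6: PC=0 idx=0 pred=T actual=N -> ctr[0]=1
Ev 7: PC=2 idx=2 pred=T actual=T -> ctr[2]=3
Ev 8: PC=0 idx=0 pred=N actual=T -> ctr[0]=2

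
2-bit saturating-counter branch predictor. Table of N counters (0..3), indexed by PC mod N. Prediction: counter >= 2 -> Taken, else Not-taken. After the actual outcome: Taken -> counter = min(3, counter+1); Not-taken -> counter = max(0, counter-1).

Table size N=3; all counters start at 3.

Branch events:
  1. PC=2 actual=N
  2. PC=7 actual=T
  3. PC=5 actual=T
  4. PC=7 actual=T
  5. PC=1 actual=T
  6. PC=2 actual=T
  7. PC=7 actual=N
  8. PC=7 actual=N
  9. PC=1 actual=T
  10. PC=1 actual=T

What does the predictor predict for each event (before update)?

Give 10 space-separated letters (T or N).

Ev 1: PC=2 idx=2 pred=T actual=N -> ctr[2]=2
Ev 2: PC=7 idx=1 pred=T actual=T -> ctr[1]=3
Ev 3: PC=5 idx=2 pred=T actual=T -> ctr[2]=3
Ev 4: PC=7 idx=1 pred=T actual=T -> ctr[1]=3
Ev 5: PC=1 idx=1 pred=T actual=T -> ctr[1]=3
Ev 6: PC=2 idx=2 pred=T actual=T -> ctr[2]=3
Ev 7: PC=7 idx=1 pred=T actual=N -> ctr[1]=2
Ev 8: PC=7 idx=1 pred=T actual=N -> ctr[1]=1
Ev 9: PC=1 idx=1 pred=N actual=T -> ctr[1]=2
Ev 10: PC=1 idx=1 pred=T actual=T -> ctr[1]=3

Answer: T T T T T T T T N T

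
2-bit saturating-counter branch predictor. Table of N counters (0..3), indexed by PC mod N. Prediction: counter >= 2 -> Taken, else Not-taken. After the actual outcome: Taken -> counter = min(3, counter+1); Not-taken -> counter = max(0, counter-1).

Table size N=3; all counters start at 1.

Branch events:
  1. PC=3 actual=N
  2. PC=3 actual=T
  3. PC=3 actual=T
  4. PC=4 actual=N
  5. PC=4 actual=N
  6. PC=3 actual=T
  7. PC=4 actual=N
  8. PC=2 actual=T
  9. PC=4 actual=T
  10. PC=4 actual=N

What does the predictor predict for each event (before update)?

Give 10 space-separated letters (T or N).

Ev 1: PC=3 idx=0 pred=N actual=N -> ctr[0]=0
Ev 2: PC=3 idx=0 pred=N actual=T -> ctr[0]=1
Ev 3: PC=3 idx=0 pred=N actual=T -> ctr[0]=2
Ev 4: PC=4 idx=1 pred=N actual=N -> ctr[1]=0
Ev 5: PC=4 idx=1 pred=N actual=N -> ctr[1]=0
Ev 6: PC=3 idx=0 pred=T actual=T -> ctr[0]=3
Ev 7: PC=4 idx=1 pred=N actual=N -> ctr[1]=0
Ev 8: PC=2 idx=2 pred=N actual=T -> ctr[2]=2
Ev 9: PC=4 idx=1 pred=N actual=T -> ctr[1]=1
Ev 10: PC=4 idx=1 pred=N actual=N -> ctr[1]=0

Answer: N N N N N T N N N N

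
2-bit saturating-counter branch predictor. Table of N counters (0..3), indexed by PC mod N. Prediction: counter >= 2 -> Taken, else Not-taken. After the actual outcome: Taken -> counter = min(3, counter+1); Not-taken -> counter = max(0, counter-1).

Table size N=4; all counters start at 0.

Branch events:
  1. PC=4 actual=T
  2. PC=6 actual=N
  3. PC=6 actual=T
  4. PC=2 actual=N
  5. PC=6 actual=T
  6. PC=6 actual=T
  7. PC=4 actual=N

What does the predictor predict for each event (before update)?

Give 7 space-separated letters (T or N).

Ev 1: PC=4 idx=0 pred=N actual=T -> ctr[0]=1
Ev 2: PC=6 idx=2 pred=N actual=N -> ctr[2]=0
Ev 3: PC=6 idx=2 pred=N actual=T -> ctr[2]=1
Ev 4: PC=2 idx=2 pred=N actual=N -> ctr[2]=0
Ev 5: PC=6 idx=2 pred=N actual=T -> ctr[2]=1
Ev 6: PC=6 idx=2 pred=N actual=T -> ctr[2]=2
Ev 7: PC=4 idx=0 pred=N actual=N -> ctr[0]=0

Answer: N N N N N N N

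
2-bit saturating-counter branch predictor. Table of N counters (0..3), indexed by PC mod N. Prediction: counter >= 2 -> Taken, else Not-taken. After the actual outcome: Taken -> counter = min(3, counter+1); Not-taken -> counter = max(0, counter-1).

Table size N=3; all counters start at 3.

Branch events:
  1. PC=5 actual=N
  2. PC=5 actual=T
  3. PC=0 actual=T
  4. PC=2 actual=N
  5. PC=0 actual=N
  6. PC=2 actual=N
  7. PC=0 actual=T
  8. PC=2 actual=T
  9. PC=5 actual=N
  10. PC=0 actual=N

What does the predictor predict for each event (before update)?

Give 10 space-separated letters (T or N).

Ev 1: PC=5 idx=2 pred=T actual=N -> ctr[2]=2
Ev 2: PC=5 idx=2 pred=T actual=T -> ctr[2]=3
Ev 3: PC=0 idx=0 pred=T actual=T -> ctr[0]=3
Ev 4: PC=2 idx=2 pred=T actual=N -> ctr[2]=2
Ev 5: PC=0 idx=0 pred=T actual=N -> ctr[0]=2
Ev 6: PC=2 idx=2 pred=T actual=N -> ctr[2]=1
Ev 7: PC=0 idx=0 pred=T actual=T -> ctr[0]=3
Ev 8: PC=2 idx=2 pred=N actual=T -> ctr[2]=2
Ev 9: PC=5 idx=2 pred=T actual=N -> ctr[2]=1
Ev 10: PC=0 idx=0 pred=T actual=N -> ctr[0]=2

Answer: T T T T T T T N T T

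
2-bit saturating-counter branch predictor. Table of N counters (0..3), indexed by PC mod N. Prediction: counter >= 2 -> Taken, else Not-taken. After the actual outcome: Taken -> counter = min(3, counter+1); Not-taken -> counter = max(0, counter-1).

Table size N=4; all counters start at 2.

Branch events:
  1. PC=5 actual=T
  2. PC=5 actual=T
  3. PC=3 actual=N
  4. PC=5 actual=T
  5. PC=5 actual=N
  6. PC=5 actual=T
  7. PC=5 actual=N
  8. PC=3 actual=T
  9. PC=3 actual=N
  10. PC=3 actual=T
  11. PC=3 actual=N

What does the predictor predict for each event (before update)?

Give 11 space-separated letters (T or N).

Ev 1: PC=5 idx=1 pred=T actual=T -> ctr[1]=3
Ev 2: PC=5 idx=1 pred=T actual=T -> ctr[1]=3
Ev 3: PC=3 idx=3 pred=T actual=N -> ctr[3]=1
Ev 4: PC=5 idx=1 pred=T actual=T -> ctr[1]=3
Ev 5: PC=5 idx=1 pred=T actual=N -> ctr[1]=2
Ev 6: PC=5 idx=1 pred=T actual=T -> ctr[1]=3
Ev 7: PC=5 idx=1 pred=T actual=N -> ctr[1]=2
Ev 8: PC=3 idx=3 pred=N actual=T -> ctr[3]=2
Ev 9: PC=3 idx=3 pred=T actual=N -> ctr[3]=1
Ev 10: PC=3 idx=3 pred=N actual=T -> ctr[3]=2
Ev 11: PC=3 idx=3 pred=T actual=N -> ctr[3]=1

Answer: T T T T T T T N T N T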